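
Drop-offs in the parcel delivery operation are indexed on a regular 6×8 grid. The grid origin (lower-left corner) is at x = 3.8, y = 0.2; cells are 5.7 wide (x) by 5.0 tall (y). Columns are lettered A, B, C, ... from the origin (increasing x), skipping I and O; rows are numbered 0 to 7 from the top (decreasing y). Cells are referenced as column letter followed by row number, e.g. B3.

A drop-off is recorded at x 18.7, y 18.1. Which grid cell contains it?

Column index: ⌊(18.7 − 3.8) / 5.7⌋ = ⌊2.614⌋ = 2 → column C
Row offset from origin: ⌊(18.1 − 0.2) / 5.0⌋ = ⌊3.580⌋ = 3 → row 4 (counted from top)

C4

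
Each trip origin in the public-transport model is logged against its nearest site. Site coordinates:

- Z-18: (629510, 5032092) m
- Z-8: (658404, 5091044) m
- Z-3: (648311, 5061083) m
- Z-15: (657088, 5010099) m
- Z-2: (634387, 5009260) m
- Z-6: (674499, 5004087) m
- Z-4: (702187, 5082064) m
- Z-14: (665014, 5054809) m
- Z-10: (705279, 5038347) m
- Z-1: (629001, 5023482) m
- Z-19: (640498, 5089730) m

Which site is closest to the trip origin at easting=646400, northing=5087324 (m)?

Z-19

Squared distances to each site:
Z-18: 3335845924.000; Z-8: 157934416.000; Z-3: 692242002.000; Z-15: 6077933969.000; Z-2: 6238300265.000; Z-6: 7717951970.000; Z-4: 3139856969.000; Z-14: 1403706221.000; Z-10: 5865483170.000; Z-1: 4378526165.000; Z-19: 40622440.000.
Minimum at Z-19.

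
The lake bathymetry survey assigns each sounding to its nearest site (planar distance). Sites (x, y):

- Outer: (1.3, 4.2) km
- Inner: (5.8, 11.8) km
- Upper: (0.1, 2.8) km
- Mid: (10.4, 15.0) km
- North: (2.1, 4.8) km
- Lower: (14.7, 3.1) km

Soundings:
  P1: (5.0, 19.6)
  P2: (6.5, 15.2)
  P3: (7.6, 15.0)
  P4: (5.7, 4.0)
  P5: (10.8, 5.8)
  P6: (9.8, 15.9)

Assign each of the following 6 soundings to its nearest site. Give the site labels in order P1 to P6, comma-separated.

P1 → Mid (d²=50.32)
P2 → Inner (d²=12.05)
P3 → Mid (d²=7.84)
P4 → North (d²=13.60)
P5 → Lower (d²=22.50)
P6 → Mid (d²=1.17)

Mid, Inner, Mid, North, Lower, Mid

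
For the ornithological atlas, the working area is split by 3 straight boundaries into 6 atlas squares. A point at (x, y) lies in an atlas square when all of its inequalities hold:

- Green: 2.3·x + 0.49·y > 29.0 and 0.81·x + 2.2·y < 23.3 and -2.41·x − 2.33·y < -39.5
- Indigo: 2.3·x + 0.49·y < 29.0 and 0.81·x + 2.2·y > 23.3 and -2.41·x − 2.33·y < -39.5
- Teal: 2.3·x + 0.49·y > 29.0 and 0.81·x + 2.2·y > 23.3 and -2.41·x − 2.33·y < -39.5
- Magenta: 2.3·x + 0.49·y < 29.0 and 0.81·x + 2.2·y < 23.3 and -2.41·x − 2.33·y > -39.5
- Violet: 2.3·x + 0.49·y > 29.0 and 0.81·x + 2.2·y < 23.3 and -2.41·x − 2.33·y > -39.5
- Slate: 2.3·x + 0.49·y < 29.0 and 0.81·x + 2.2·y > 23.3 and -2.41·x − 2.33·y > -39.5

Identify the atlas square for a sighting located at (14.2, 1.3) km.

2.3·14.2 + 0.49·1.3 = 33.297, which is > 29.0
0.81·14.2 + 2.2·1.3 = 14.362, which is < 23.3
-2.41·14.2 − 2.33·1.3 = -37.251, which is > -39.5
This sign pattern matches Violet.

Violet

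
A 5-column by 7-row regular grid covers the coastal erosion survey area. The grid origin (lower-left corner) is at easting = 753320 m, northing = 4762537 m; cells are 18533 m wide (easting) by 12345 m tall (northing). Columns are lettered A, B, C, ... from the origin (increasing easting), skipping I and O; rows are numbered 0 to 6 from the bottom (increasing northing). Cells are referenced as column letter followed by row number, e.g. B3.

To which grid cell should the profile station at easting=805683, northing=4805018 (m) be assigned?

C3

Column index: ⌊(805683 − 753320) / 18533⌋ = ⌊2.825⌋ = 2 → column C
Row offset from origin: ⌊(4805018 − 4762537) / 12345⌋ = ⌊3.441⌋ = 3 → row 3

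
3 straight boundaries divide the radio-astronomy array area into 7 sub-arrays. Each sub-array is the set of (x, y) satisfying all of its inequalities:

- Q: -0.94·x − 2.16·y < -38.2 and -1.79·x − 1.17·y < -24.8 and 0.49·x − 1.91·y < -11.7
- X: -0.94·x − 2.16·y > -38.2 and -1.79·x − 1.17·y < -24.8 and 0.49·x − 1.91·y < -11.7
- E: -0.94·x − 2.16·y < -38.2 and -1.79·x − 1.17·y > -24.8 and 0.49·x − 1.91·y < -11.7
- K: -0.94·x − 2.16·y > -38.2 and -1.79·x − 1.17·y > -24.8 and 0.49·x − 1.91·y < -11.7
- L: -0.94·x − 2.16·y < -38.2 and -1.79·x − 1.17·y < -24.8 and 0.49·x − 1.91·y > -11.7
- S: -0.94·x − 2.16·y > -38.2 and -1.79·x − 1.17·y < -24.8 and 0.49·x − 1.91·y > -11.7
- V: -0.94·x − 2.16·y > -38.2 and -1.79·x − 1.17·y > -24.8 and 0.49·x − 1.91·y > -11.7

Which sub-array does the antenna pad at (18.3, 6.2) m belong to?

S

-0.94·18.3 − 2.16·6.2 = -30.594, which is > -38.2
-1.79·18.3 − 1.17·6.2 = -40.011, which is < -24.8
0.49·18.3 − 1.91·6.2 = -2.875, which is > -11.7
This sign pattern matches S.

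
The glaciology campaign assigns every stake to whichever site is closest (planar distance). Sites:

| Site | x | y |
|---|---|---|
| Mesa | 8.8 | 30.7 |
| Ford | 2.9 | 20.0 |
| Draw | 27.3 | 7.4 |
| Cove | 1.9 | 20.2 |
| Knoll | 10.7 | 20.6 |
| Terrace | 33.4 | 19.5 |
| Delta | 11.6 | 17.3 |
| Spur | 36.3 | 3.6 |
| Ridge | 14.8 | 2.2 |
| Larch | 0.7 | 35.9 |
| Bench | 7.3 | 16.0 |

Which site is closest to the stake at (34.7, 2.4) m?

Squared distances to each site:
Mesa: 1471.700; Ford: 1321.000; Draw: 79.760; Cove: 1392.680; Knoll: 907.240; Terrace: 294.100; Delta: 755.620; Spur: 4.000; Ridge: 396.050; Larch: 2278.250; Bench: 935.720.
Minimum at Spur.

Spur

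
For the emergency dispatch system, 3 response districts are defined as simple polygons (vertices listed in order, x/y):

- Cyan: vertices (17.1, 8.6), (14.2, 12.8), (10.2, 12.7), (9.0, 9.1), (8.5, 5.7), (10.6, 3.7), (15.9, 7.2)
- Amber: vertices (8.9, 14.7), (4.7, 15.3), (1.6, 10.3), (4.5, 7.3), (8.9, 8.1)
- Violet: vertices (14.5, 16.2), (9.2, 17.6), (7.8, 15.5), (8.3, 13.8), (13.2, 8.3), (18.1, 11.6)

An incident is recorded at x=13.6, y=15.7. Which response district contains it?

Cast a ray rightward from (13.6, 15.7). For each polygon, the edges (by vertex number in listed order) whose endpoints lie on opposite sides of y = 15.7, where each meets that height, and whether that is right or left of the point:
Cyan: no edge straddles that height → 0 crossings.
Amber: no edge straddles that height → 0 crossings.
Violet: 2–3 at x≈7.93 (left), 6–1 at x≈14.89 (right) → 1 crossing.
Only Violet has an odd count, so the point is inside Violet.

Violet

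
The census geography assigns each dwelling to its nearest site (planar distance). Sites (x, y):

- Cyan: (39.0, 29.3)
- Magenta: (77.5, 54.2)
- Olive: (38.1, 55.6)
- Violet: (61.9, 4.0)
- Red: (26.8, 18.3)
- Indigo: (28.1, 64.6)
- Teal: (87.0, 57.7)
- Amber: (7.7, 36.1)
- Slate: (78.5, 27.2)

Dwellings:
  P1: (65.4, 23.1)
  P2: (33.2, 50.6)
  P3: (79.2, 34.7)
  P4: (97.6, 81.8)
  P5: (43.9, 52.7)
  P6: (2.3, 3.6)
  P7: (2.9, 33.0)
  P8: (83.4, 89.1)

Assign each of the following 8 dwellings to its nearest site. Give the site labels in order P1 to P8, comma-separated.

P1 → Slate (d²=188.42)
P2 → Olive (d²=49.01)
P3 → Slate (d²=56.74)
P4 → Teal (d²=693.17)
P5 → Olive (d²=42.05)
P6 → Red (d²=816.34)
P7 → Amber (d²=32.65)
P8 → Teal (d²=998.92)

Slate, Olive, Slate, Teal, Olive, Red, Amber, Teal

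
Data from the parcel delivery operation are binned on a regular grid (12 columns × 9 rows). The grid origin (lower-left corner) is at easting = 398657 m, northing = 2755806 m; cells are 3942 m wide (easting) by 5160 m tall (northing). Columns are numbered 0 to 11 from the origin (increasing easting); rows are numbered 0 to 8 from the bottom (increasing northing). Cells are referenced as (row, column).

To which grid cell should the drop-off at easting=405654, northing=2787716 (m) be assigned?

(6, 1)

Column index: ⌊(405654 − 398657) / 3942⌋ = ⌊1.775⌋ = 1
Row offset from origin: ⌊(2787716 − 2755806) / 5160⌋ = ⌊6.184⌋ = 6 → row 6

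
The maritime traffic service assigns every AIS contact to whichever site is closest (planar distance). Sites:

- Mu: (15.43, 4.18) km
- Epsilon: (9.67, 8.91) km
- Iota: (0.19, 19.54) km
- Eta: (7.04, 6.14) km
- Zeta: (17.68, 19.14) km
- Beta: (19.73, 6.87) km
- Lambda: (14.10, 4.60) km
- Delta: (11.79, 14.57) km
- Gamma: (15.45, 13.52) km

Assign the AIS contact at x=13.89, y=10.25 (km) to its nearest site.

Squared distances to each site:
Mu: 39.216; Epsilon: 19.604; Iota: 273.994; Eta: 63.815; Zeta: 93.396; Beta: 45.530; Lambda: 31.967; Delta: 23.072; Gamma: 13.126.
Minimum at Gamma.

Gamma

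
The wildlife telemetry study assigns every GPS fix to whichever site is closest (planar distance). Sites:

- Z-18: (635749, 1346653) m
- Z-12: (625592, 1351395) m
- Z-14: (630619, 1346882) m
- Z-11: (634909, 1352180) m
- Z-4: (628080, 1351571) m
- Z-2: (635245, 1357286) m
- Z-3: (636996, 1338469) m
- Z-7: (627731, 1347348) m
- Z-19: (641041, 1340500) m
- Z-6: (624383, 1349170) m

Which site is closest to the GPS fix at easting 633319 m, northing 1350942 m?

Z-11

Squared distances to each site:
Z-18: 24300421.000; Z-12: 59911738.000; Z-14: 23773600.000; Z-11: 4060744.000; Z-4: 27842762.000; Z-2: 43955812.000; Z-3: 169096058.000; Z-7: 44142580.000; Z-19: 168664648.000; Z-6: 82992080.000.
Minimum at Z-11.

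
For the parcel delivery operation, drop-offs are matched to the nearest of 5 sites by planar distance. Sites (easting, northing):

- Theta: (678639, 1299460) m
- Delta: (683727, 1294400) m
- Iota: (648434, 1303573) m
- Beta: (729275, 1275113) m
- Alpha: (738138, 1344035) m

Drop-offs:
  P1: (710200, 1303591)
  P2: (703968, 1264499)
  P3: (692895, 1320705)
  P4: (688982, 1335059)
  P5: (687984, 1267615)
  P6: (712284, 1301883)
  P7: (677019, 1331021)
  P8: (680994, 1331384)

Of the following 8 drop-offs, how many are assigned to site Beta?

1

P1 → Delta
P2 → Beta
P3 → Theta
P4 → Theta
P5 → Delta
P6 → Delta
P7 → Theta
P8 → Theta
1 of the 8 goes to Beta.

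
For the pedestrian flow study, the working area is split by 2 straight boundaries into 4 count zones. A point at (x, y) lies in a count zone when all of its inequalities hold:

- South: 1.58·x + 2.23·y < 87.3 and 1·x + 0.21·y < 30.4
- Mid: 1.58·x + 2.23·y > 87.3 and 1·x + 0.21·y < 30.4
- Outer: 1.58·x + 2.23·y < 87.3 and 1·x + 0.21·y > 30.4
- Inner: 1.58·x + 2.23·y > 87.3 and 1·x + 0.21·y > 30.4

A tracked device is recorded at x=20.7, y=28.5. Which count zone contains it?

1.58·20.7 + 2.23·28.5 = 96.261, which is > 87.3
1·20.7 + 0.21·28.5 = 26.685, which is < 30.4
This sign pattern matches Mid.

Mid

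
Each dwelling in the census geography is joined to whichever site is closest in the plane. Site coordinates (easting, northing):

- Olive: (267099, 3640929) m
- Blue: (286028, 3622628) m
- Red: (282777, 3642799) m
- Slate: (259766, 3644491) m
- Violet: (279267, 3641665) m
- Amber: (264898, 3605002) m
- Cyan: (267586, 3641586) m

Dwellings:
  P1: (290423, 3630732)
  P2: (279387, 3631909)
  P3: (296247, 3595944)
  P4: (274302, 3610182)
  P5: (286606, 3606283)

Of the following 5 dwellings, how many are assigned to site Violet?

1

P1 → Blue
P2 → Violet
P3 → Blue
P4 → Amber
P5 → Blue
1 of the 5 goes to Violet.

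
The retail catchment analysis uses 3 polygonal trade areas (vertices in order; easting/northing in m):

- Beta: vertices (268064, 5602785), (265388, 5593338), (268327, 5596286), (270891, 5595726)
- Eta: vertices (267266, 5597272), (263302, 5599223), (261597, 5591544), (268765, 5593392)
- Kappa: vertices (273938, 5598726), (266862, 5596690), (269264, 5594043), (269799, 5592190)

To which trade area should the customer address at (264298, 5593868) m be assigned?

Eta

Cast a ray rightward from (264298, 5593868). For each polygon, the edges (by vertex number in listed order) whose endpoints lie on opposite sides of northing = 5593868, where each meets that height, and whether that is right or left of the point:
Beta: 1–2 at easting≈265538.1 (right), 2–3 at easting≈265916.4 (right) → 2 crossings.
Eta: 2–3 at easting≈262113.0 (left), 4–1 at easting≈268581.1 (right) → 1 crossing.
Kappa: 3–4 at easting≈269314.5 (right), 4–1 at easting≈270861.6 (right) → 2 crossings.
Only Eta has an odd count, so the point is inside Eta.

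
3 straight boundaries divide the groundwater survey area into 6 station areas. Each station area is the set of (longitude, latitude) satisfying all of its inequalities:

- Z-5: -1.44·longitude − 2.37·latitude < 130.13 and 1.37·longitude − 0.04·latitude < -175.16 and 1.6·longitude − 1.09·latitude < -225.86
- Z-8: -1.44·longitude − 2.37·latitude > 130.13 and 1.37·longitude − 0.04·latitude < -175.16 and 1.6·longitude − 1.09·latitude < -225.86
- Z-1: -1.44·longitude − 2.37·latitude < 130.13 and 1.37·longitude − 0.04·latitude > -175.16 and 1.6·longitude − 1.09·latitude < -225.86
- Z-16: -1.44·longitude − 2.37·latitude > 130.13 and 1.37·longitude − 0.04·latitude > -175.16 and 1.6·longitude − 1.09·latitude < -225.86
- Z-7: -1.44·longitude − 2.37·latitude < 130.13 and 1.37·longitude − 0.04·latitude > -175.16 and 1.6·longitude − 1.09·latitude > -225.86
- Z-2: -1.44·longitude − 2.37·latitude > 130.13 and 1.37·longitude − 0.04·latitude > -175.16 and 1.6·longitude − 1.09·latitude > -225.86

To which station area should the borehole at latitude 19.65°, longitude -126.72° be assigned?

-1.44·-126.72 − 2.37·19.65 = 135.906, which is > 130.13
1.37·-126.72 − 0.04·19.65 = -174.392, which is > -175.16
1.6·-126.72 − 1.09·19.65 = -224.171, which is > -225.86
This sign pattern matches Z-2.

Z-2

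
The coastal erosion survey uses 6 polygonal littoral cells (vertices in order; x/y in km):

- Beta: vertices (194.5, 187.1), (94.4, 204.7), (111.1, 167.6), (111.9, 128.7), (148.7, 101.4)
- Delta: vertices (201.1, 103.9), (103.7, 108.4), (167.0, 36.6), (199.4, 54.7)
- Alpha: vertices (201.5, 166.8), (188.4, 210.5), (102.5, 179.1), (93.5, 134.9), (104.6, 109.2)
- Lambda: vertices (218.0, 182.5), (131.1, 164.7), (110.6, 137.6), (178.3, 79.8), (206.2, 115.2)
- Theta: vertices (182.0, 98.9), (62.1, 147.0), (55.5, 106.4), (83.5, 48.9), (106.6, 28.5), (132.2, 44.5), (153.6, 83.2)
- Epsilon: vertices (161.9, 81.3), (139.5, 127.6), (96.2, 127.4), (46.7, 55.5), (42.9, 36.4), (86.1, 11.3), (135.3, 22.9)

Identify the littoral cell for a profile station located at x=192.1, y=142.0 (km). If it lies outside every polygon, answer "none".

Cast a ray rightward from (192.1, 142.0). For each polygon, the edges (by vertex number in listed order) whose endpoints lie on opposite sides of y = 142.0, where each meets that height, and whether that is right or left of the point:
Beta: 3–4 at x≈111.63 (left), 5–1 at x≈170.40 (left) → 0 crossings.
Delta: no edge straddles that height → 0 crossings.
Alpha: 3–4 at x≈94.95 (left), 5–1 at x≈159.78 (left) → 0 crossings.
Lambda: 2–3 at x≈113.93 (left), 5–1 at x≈210.90 (right) → 1 crossing.
Theta: 1–2 at x≈74.56 (left), 2–3 at x≈61.29 (left) → 0 crossings.
Epsilon: no edge straddles that height → 0 crossings.
Only Lambda has an odd count, so the point is inside Lambda.

Lambda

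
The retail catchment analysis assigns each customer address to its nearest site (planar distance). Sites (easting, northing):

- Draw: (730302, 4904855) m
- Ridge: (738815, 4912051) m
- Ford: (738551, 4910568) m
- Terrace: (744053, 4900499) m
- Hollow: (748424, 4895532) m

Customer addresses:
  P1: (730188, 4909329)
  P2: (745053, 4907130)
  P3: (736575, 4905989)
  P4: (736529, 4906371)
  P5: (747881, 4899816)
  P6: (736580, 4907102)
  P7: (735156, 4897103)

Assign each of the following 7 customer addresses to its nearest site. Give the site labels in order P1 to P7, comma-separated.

Draw, Terrace, Ford, Ford, Terrace, Ford, Draw

P1 → Draw (d²=20029672.00)
P2 → Terrace (d²=44970161.00)
P3 → Ford (d²=24871817.00)
P4 → Ford (d²=21703293.00)
P5 → Terrace (d²=15120073.00)
P6 → Ford (d²=15897997.00)
P7 → Draw (d²=83654820.00)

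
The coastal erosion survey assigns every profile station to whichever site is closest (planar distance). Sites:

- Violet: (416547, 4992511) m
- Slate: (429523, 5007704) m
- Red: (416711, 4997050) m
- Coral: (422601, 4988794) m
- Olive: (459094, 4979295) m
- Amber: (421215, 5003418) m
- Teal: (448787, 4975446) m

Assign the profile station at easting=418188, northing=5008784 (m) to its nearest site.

Squared distances to each site:
Violet: 267503410.000; Slate: 129648625.000; Red: 139868285.000; Coral: 419074669.000; Olive: 2542901957.000; Amber: 37956685.000; Teal: 2047721045.000.
Minimum at Amber.

Amber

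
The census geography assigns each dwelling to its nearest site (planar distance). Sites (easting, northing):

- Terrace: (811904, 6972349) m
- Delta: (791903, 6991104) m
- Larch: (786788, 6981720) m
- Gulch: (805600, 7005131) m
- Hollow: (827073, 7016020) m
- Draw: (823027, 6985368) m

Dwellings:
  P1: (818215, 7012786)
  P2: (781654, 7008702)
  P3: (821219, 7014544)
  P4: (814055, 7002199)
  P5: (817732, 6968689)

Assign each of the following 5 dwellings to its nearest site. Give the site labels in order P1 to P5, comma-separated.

P1 → Hollow (d²=88922920.00)
P2 → Delta (d²=414731605.00)
P3 → Hollow (d²=36447892.00)
P4 → Gulch (d²=80083649.00)
P5 → Terrace (d²=47361184.00)

Hollow, Delta, Hollow, Gulch, Terrace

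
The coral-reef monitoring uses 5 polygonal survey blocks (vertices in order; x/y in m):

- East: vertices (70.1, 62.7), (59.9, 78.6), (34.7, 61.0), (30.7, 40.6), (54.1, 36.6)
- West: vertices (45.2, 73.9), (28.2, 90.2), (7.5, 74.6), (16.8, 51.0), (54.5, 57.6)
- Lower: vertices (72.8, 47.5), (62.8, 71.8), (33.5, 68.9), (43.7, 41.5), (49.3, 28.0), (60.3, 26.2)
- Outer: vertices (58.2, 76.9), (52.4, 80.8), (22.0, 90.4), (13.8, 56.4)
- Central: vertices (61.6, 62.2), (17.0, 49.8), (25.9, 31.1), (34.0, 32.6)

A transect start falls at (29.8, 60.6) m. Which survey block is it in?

West

Cast a ray rightward from (29.8, 60.6). For each polygon, the edges (by vertex number in listed order) whose endpoints lie on opposite sides of y = 60.6, where each meets that height, and whether that is right or left of the point:
East: 3–4 at x≈34.62 (right), 5–1 at x≈68.81 (right) → 2 crossings.
West: 3–4 at x≈13.02 (left), 5–1 at x≈52.79 (right) → 1 crossing.
Lower: 1–2 at x≈67.41 (right), 3–4 at x≈36.59 (right) → 2 crossings.
Outer: 3–4 at x≈14.81 (left), 4–1 at x≈22.90 (left) → 0 crossings.
Central: 1–2 at x≈55.85 (right), 4–1 at x≈60.11 (right) → 2 crossings.
Only West has an odd count, so the point is inside West.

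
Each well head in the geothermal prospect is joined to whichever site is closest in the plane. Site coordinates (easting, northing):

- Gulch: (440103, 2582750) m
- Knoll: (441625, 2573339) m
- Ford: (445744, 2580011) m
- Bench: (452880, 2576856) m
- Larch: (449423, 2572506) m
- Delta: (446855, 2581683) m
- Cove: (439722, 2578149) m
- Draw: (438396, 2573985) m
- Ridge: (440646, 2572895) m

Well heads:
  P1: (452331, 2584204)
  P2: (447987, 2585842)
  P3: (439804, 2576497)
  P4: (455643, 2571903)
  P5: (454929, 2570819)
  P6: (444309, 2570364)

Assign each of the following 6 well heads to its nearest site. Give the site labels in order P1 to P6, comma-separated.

P1 → Delta (d²=36342017.00)
P2 → Delta (d²=18578705.00)
P3 → Cove (d²=2735828.00)
P4 → Bench (d²=32166378.00)
P5 → Larch (d²=33162005.00)
P6 → Knoll (d²=16054481.00)

Delta, Delta, Cove, Bench, Larch, Knoll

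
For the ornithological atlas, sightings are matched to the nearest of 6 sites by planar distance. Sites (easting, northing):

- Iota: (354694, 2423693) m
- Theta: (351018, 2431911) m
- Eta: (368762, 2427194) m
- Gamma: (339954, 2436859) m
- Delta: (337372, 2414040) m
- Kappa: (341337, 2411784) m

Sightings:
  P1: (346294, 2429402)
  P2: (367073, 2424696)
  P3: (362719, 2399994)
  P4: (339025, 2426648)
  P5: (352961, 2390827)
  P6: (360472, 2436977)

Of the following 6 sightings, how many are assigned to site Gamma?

1

P1 → Theta
P2 → Eta
P3 → Kappa
P4 → Gamma
P5 → Kappa
P6 → Theta
1 of the 6 goes to Gamma.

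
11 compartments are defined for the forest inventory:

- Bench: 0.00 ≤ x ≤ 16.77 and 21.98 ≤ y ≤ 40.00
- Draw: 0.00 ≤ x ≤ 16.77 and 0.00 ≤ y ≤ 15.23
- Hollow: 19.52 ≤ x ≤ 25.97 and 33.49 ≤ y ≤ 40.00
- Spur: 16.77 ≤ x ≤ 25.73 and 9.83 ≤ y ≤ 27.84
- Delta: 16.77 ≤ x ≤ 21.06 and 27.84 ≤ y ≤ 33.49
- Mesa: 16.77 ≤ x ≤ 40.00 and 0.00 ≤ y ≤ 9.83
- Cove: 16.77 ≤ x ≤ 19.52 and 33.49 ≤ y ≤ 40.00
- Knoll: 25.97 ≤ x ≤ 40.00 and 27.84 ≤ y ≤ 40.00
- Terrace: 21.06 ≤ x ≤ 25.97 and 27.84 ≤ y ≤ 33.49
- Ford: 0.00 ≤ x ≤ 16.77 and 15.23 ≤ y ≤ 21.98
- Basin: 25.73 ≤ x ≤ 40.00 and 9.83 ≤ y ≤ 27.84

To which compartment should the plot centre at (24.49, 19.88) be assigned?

The point has x = 24.49 and y = 19.88.
Only Spur satisfies 16.77 ≤ x ≤ 25.73 and 9.83 ≤ y ≤ 27.84.

Spur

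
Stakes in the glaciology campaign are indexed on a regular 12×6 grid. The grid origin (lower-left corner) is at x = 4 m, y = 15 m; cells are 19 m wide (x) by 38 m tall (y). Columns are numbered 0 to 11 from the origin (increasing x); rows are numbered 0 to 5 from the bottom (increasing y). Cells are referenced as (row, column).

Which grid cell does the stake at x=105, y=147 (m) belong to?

Column index: ⌊(105 − 4) / 19⌋ = ⌊5.316⌋ = 5
Row offset from origin: ⌊(147 − 15) / 38⌋ = ⌊3.474⌋ = 3 → row 3

(3, 5)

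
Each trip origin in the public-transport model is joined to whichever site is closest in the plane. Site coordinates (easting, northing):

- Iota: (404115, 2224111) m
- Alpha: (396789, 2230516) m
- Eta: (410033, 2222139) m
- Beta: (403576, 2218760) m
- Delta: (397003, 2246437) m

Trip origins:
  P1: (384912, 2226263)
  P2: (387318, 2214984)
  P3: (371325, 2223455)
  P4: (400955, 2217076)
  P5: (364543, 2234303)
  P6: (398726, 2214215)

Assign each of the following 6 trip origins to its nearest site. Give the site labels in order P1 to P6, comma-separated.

Alpha, Beta, Alpha, Beta, Alpha, Beta

P1 → Alpha (d²=159151138.00)
P2 → Beta (d²=278580740.00)
P3 → Alpha (d²=698273017.00)
P4 → Beta (d²=9705497.00)
P5 → Alpha (d²=1054145885.00)
P6 → Beta (d²=44179525.00)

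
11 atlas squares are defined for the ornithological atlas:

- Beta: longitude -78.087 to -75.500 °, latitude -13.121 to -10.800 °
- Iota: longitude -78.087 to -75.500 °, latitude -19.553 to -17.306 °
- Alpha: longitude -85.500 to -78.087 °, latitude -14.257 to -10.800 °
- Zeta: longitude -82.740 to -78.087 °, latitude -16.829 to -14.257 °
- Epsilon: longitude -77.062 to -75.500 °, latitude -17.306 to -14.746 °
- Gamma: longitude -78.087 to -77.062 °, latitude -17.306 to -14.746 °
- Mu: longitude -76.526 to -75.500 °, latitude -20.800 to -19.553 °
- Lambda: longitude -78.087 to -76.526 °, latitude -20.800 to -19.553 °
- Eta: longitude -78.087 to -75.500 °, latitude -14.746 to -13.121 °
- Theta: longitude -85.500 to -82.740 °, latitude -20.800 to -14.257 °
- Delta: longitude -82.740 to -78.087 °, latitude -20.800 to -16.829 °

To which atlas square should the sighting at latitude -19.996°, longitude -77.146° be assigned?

Lambda

The point has longitude = -77.146 and latitude = -19.996.
Only Lambda satisfies -78.087 ≤ longitude ≤ -76.526 and -20.800 ≤ latitude ≤ -19.553.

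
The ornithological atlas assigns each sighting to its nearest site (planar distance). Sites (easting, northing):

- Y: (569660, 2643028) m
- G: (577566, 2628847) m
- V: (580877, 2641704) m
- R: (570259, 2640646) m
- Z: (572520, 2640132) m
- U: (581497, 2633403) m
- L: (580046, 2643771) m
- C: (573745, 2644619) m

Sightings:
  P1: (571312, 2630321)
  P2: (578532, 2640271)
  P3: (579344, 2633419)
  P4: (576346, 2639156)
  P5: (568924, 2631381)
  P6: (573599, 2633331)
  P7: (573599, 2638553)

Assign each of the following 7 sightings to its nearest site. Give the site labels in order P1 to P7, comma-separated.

P1 → G (d²=41285192.00)
P2 → V (d²=7552514.00)
P3 → U (d²=4635665.00)
P4 → Z (d²=15590852.00)
P5 → G (d²=81105320.00)
P6 → G (d²=35843345.00)
P7 → Z (d²=3657482.00)

G, V, U, Z, G, G, Z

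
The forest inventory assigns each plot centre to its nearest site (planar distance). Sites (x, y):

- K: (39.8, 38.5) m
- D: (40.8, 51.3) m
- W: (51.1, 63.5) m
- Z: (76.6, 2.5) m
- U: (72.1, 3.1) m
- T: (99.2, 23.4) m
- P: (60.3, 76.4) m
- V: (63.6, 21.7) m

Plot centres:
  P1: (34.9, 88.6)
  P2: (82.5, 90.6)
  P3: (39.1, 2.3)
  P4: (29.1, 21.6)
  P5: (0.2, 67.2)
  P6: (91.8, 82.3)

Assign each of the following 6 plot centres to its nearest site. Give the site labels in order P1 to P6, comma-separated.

P1 → P (d²=794.00)
P2 → P (d²=694.48)
P3 → V (d²=976.61)
P4 → K (d²=400.10)
P5 → D (d²=1901.17)
P6 → P (d²=1027.06)

P, P, V, K, D, P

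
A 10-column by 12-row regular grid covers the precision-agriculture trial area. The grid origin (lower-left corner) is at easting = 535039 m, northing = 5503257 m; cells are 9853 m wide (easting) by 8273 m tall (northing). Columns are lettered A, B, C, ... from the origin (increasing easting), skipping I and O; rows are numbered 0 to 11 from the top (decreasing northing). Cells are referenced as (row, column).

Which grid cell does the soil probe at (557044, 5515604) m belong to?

Column index: ⌊(557044 − 535039) / 9853⌋ = ⌊2.233⌋ = 2 → column C
Row offset from origin: ⌊(5515604 − 5503257) / 8273⌋ = ⌊1.492⌋ = 1 → row 10 (counted from top)

(10, C)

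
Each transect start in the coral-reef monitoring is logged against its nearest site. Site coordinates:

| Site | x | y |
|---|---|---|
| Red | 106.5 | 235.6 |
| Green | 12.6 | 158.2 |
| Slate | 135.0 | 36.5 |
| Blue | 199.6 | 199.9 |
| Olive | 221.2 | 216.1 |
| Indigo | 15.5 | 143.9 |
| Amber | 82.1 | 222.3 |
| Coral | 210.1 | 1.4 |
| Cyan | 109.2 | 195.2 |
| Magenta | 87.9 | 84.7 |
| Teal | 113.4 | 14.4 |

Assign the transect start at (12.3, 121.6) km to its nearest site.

Squared distances to each site:
Red: 21869.640; Green: 1339.650; Slate: 22297.300; Blue: 41212.180; Olive: 52569.460; Indigo: 507.530; Amber: 15012.530; Coral: 53572.880; Cyan: 14806.570; Magenta: 7076.970; Teal: 21713.050.
Minimum at Indigo.

Indigo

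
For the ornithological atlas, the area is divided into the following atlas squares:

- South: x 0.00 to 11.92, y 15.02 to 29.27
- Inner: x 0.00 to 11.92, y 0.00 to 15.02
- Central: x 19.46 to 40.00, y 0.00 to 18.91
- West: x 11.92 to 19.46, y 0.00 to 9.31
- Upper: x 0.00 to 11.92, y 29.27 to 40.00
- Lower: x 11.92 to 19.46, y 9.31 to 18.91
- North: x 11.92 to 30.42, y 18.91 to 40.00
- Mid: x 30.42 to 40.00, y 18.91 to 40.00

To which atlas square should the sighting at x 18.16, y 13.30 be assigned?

Lower

The point has x = 18.16 and y = 13.30.
Only Lower satisfies 11.92 ≤ x ≤ 19.46 and 9.31 ≤ y ≤ 18.91.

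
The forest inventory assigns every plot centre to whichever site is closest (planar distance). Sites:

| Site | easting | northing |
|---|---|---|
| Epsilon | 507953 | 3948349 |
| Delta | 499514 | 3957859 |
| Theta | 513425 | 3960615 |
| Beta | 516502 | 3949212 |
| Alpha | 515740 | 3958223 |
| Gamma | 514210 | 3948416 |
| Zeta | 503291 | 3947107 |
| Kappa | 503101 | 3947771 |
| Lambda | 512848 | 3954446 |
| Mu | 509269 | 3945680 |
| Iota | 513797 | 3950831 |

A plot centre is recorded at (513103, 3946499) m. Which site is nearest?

Squared distances to each site:
Epsilon: 29945000.000; Delta: 313710521.000; Theta: 199365140.000; Beta: 18913570.000; Alpha: 144405945.000; Gamma: 4900338.000; Zeta: 96645008.000; Kappa: 101657988.000; Lambda: 63219834.000; Mu: 15370317.000; Iota: 19247860.000.
Minimum at Gamma.

Gamma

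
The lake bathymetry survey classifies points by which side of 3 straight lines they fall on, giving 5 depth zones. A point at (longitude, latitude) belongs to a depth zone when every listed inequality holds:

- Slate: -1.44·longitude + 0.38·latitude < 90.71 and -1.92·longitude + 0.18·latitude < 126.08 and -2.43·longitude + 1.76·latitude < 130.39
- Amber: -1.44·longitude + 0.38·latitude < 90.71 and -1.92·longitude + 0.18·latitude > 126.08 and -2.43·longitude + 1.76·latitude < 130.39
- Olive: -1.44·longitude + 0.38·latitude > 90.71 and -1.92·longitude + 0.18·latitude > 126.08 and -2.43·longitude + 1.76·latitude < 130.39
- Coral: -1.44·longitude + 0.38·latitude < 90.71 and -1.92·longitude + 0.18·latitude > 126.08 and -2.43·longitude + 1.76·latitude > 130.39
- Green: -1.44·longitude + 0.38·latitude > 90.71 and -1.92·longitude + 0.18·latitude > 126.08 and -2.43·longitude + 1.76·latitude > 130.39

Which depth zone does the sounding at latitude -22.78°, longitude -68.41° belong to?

Amber

-1.44·-68.41 + 0.38·-22.78 = 89.854, which is < 90.71
-1.92·-68.41 + 0.18·-22.78 = 127.247, which is > 126.08
-2.43·-68.41 + 1.76·-22.78 = 126.143, which is < 130.39
This sign pattern matches Amber.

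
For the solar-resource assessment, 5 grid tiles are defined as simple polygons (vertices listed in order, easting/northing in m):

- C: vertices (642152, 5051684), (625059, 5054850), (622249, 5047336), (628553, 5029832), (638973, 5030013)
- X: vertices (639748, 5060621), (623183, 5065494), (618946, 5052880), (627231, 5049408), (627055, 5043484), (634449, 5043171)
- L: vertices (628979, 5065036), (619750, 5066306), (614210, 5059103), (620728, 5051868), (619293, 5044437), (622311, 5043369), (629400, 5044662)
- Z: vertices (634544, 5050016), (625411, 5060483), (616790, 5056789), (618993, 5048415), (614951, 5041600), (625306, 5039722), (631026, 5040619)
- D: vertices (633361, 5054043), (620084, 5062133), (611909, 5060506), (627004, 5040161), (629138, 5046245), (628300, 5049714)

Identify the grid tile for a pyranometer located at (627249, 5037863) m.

C

Cast a ray rightward from (627249, 5037863). For each polygon, the edges (by vertex number in listed order) whose endpoints lie on opposite sides of northing = 5037863, where each meets that height, and whether that is right or left of the point:
C: 3–4 at easting≈625660.7 (left), 5–1 at easting≈640124.5 (right) → 1 crossing.
X: no edge straddles that height → 0 crossings.
L: no edge straddles that height → 0 crossings.
Z: no edge straddles that height → 0 crossings.
D: no edge straddles that height → 0 crossings.
Only C has an odd count, so the point is inside C.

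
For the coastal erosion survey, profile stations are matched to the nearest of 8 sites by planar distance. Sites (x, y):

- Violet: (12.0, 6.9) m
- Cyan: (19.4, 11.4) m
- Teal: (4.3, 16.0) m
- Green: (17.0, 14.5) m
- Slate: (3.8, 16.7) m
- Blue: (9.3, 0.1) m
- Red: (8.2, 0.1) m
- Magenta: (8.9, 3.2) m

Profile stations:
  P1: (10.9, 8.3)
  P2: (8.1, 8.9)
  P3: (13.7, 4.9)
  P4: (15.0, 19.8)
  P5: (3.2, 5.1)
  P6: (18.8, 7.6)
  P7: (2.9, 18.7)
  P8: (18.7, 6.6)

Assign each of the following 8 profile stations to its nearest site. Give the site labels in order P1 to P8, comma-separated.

Violet, Violet, Violet, Green, Magenta, Cyan, Slate, Cyan

P1 → Violet (d²=3.17)
P2 → Violet (d²=19.21)
P3 → Violet (d²=6.89)
P4 → Green (d²=32.09)
P5 → Magenta (d²=36.10)
P6 → Cyan (d²=14.80)
P7 → Slate (d²=4.81)
P8 → Cyan (d²=23.53)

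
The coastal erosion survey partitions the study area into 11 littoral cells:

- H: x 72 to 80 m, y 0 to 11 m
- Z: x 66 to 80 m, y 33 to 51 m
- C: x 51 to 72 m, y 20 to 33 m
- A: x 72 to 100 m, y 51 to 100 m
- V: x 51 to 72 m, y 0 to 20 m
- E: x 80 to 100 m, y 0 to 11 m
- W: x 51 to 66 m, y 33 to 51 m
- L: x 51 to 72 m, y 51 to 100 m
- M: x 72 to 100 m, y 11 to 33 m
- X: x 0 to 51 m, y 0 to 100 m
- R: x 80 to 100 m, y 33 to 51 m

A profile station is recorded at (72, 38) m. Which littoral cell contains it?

Z

The point has x = 72 and y = 38.
Only Z satisfies 66 ≤ x ≤ 80 and 33 ≤ y ≤ 51.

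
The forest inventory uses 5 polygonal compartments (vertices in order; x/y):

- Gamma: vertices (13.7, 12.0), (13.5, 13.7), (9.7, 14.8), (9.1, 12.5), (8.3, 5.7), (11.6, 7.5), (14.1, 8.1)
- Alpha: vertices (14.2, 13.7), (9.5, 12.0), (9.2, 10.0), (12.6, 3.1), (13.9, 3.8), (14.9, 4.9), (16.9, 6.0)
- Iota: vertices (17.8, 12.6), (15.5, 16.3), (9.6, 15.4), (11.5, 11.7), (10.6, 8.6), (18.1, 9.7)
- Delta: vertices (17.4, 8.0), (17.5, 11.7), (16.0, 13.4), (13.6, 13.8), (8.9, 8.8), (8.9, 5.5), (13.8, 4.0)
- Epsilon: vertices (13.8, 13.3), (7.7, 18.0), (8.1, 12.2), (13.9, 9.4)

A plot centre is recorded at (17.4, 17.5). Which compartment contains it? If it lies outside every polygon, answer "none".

none

Cast a ray rightward from (17.4, 17.5). For each polygon, the edges (by vertex number in listed order) whose endpoints lie on opposite sides of y = 17.5, where each meets that height, and whether that is right or left of the point:
Gamma: no edge straddles that height → 0 crossings.
Alpha: no edge straddles that height → 0 crossings.
Iota: no edge straddles that height → 0 crossings.
Delta: no edge straddles that height → 0 crossings.
Epsilon: 1–2 at x≈8.35 (left), 2–3 at x≈7.73 (left) → 0 crossings.
All counts are even, so the point lies outside every listed polygon.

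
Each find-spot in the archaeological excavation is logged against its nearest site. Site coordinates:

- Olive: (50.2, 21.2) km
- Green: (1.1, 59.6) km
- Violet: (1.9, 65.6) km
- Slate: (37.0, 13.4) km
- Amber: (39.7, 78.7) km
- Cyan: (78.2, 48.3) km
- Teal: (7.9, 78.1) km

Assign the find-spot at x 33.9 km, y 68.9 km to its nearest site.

Amber

Squared distances to each site:
Olive: 2540.980; Green: 1162.330; Violet: 1034.890; Slate: 3089.860; Amber: 129.680; Cyan: 2386.850; Teal: 760.640.
Minimum at Amber.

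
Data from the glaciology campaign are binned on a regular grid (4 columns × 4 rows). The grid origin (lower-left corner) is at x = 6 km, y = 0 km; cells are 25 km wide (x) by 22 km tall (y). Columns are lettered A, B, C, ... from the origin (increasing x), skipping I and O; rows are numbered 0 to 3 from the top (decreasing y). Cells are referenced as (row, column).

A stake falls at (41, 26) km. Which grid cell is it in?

(2, B)

Column index: ⌊(41 − 6) / 25⌋ = ⌊1.400⌋ = 1 → column B
Row offset from origin: ⌊(26 − 0) / 22⌋ = ⌊1.182⌋ = 1 → row 2 (counted from top)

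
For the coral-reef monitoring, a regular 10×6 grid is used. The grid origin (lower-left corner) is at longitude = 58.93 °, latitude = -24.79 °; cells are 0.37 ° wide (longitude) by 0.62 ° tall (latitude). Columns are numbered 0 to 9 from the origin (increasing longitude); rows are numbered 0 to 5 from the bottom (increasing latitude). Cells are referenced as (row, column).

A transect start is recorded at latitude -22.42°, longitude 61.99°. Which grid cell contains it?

Column index: ⌊(61.99 − 58.93) / 0.37⌋ = ⌊8.270⌋ = 8
Row offset from origin: ⌊(-22.42 − -24.79) / 0.62⌋ = ⌊3.823⌋ = 3 → row 3

(3, 8)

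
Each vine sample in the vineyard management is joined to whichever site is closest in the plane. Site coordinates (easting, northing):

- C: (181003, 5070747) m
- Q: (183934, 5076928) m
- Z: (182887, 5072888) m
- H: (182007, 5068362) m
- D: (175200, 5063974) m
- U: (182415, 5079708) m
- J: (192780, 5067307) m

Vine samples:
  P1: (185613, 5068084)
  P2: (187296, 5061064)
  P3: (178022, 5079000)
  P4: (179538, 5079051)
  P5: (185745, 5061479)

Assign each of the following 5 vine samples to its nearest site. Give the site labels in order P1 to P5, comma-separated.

H, J, U, U, H

P1 → H (d²=13080520.00)
P2 → J (d²=69049305.00)
P3 → U (d²=19799713.00)
P4 → U (d²=8708778.00)
P5 → H (d²=61348333.00)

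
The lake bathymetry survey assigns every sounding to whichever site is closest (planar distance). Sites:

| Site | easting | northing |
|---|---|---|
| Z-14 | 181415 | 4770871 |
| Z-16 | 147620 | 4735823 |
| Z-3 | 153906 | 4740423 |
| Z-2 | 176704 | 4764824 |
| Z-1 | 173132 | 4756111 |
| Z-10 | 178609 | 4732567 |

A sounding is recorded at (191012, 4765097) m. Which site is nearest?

Squared distances to each site:
Z-14: 125441485.000; Z-16: 2739832740.000; Z-3: 1985661512.000; Z-2: 204793393.000; Z-1: 400442596.000; Z-10: 1212035309.000.
Minimum at Z-14.

Z-14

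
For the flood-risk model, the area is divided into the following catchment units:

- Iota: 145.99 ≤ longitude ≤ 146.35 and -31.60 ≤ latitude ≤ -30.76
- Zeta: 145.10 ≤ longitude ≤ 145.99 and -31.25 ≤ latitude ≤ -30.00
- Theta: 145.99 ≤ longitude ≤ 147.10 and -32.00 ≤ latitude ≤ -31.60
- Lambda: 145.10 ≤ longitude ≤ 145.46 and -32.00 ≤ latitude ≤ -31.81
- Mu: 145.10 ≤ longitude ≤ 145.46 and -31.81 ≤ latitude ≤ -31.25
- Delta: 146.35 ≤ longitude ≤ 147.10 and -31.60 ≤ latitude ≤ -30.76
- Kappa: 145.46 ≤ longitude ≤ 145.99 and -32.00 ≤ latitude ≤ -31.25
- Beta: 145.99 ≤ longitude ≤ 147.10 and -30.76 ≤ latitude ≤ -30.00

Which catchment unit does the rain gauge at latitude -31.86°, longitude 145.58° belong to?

The point has longitude = 145.58 and latitude = -31.86.
Only Kappa satisfies 145.46 ≤ longitude ≤ 145.99 and -32.00 ≤ latitude ≤ -31.25.

Kappa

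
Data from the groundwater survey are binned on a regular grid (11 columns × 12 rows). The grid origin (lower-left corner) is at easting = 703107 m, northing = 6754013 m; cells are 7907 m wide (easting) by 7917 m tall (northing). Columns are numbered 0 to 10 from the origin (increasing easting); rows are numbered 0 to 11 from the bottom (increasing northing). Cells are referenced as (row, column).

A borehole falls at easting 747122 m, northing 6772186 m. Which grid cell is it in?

Column index: ⌊(747122 − 703107) / 7907⌋ = ⌊5.567⌋ = 5
Row offset from origin: ⌊(6772186 − 6754013) / 7917⌋ = ⌊2.295⌋ = 2 → row 2

(2, 5)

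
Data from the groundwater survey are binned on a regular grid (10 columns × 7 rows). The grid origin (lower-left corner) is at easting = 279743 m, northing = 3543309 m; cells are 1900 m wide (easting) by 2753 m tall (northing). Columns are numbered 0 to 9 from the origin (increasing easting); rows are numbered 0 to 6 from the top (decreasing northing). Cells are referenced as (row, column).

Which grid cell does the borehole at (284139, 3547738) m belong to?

(5, 2)

Column index: ⌊(284139 − 279743) / 1900⌋ = ⌊2.314⌋ = 2
Row offset from origin: ⌊(3547738 − 3543309) / 2753⌋ = ⌊1.609⌋ = 1 → row 5 (counted from top)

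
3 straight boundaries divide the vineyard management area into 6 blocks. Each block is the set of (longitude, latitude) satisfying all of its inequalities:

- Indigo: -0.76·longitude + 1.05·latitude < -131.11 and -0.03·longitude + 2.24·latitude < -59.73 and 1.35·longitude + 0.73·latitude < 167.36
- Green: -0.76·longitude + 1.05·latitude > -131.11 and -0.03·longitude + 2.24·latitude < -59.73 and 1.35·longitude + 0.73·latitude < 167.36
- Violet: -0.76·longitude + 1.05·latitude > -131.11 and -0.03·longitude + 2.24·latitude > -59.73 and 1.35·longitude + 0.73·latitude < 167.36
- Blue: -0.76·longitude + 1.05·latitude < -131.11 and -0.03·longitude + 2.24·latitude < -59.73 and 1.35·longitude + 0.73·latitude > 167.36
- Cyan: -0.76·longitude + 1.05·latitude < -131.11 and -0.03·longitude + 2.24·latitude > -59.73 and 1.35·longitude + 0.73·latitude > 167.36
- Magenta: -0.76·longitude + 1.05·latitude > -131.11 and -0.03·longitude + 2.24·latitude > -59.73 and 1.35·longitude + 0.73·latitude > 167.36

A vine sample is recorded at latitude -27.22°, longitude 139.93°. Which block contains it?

-0.76·139.93 + 1.05·-27.22 = -134.928, which is < -131.11
-0.03·139.93 + 2.24·-27.22 = -65.171, which is < -59.73
1.35·139.93 + 0.73·-27.22 = 169.035, which is > 167.36
This sign pattern matches Blue.

Blue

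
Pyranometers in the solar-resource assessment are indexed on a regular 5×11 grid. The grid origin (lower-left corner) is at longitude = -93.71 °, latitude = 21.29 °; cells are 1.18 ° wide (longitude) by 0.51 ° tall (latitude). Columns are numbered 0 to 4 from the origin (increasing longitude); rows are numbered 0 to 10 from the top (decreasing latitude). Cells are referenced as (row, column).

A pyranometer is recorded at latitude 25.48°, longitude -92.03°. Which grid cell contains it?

(2, 1)

Column index: ⌊(-92.03 − -93.71) / 1.18⌋ = ⌊1.424⌋ = 1
Row offset from origin: ⌊(25.48 − 21.29) / 0.51⌋ = ⌊8.216⌋ = 8 → row 2 (counted from top)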